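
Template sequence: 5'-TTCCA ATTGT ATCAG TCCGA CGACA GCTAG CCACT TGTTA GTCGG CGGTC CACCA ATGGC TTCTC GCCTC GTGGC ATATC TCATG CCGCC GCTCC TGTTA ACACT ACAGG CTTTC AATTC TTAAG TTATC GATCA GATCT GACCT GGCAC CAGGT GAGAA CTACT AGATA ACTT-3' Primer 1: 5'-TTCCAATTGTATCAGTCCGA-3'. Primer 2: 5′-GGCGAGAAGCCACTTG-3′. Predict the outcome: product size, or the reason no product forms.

No product — primer 2 has no binding site in the template.

Primer 2 (GGCGAGAAGCCACTTG) does not match the top strand, and its reverse complement CAAGTGGCTTCTCGCC does not match either.
With no annealing site for primer 2, no amplification occurs.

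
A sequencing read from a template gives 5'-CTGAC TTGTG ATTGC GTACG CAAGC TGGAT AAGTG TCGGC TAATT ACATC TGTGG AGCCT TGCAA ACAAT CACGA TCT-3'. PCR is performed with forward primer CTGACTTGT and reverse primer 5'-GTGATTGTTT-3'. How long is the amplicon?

73 bp

Scanning the template, CTGACTTGT occurs at positions 1–9; this primer anneals to the bottom strand there with its 3' end pointing downstream.
The reverse primer's reverse complement is AAACAATCAC, which matches the template at positions 64–73.
Product length = (reverse-primer end) − (forward-primer start) + 1 = 73 − 1 + 1 = 73 bp.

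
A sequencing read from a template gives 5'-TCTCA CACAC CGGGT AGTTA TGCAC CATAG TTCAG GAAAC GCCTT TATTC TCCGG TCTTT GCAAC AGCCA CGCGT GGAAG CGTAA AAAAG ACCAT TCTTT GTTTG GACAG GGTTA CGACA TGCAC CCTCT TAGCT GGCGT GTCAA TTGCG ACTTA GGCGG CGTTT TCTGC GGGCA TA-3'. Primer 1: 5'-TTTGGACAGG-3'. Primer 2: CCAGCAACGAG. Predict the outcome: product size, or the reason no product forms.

No product — primer 2 has no binding site in the template.

Primer 2 (CCAGCAACGAG) does not match the top strand, and its reverse complement CTCGTTGCTGG does not match either.
With no annealing site for primer 2, no amplification occurs.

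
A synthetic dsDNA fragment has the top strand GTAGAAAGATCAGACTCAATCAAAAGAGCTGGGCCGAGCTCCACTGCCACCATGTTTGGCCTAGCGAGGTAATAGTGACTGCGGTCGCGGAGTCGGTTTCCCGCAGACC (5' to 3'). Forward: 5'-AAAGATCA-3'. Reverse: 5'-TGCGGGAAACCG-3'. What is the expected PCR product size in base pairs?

101 bp

Scanning the template, AAAGATCA occurs at positions 5–12; this primer anneals to the bottom strand there with its 3' end pointing downstream.
Taking the reverse complement of TGCGGGAAACCG gives CGGTTTCCCGCA, found at positions 94–105 on the template; the primer anneals here to the top strand with its 3' end pointing upstream.
Amplicon spans positions 5–105: 101 bp.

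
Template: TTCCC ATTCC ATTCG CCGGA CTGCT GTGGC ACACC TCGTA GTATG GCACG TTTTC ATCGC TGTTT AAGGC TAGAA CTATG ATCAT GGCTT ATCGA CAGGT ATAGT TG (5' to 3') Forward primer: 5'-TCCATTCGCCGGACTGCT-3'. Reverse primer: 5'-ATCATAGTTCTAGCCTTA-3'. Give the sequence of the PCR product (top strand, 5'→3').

Forward primer TCCATTCGCCGGACTGCT is found on the top strand at positions 8–25.
Reverse complement of the reverse primer: TAAGGCTAGAACTATGAT. This occurs on the top strand at positions 65–82.
The product is the template from position 8 through 82 (75 bp).

5'-TCCATTCGCCGGACTGCTGTGGCACACCTCGTAGTATGGCACGTTTTCATCGCTGTTTAAGGCTAGAACTATGAT-3'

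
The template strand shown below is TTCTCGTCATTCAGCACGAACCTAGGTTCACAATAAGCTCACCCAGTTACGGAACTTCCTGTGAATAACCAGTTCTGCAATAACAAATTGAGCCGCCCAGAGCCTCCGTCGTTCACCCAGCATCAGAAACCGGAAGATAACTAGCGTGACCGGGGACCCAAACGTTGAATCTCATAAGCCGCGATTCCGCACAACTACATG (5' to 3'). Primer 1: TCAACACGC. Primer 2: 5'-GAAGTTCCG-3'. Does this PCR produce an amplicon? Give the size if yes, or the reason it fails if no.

No product — primer 1 has no binding site in the template.

Primer 1 (TCAACACGC) does not match the top strand, and its reverse complement GCGTGTTGA does not match either.
With no annealing site for primer 1, no amplification occurs.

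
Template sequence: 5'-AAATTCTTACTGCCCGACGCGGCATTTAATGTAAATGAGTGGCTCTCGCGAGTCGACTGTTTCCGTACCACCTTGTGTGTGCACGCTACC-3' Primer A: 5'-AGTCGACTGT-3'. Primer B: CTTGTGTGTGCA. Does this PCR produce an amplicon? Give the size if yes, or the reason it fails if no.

Primer A (AGTCGACTGT) matches the top strand at positions 51–60 (3' end points downstream).
Primer B (CTTGTGTGTGCA) also matches the top strand directly, at positions 72–83 — its reverse complement TGCACACACAAG is not present.
Both primers anneal to the bottom strand with 3' ends pointing the same way, so neither can prime synthesis back toward the other.

No product — both primers anneal to the same strand and extend in the same direction.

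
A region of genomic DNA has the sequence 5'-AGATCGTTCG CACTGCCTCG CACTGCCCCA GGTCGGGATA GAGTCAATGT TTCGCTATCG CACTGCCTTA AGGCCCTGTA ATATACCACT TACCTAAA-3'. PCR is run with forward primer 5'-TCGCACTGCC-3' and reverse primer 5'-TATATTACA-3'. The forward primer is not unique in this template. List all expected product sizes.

78 bp, 68 bp, 28 bp

The forward primer TCGCACTGCC matches the top strand at positions 8–17, 18–27, 58–67.
The reverse primer's reverse complement is TGTAATATA, matching at positions 77–85.
Each forward site pairs with the reverse site to give a product ending at position 85: sizes 78, 68, 28 bp.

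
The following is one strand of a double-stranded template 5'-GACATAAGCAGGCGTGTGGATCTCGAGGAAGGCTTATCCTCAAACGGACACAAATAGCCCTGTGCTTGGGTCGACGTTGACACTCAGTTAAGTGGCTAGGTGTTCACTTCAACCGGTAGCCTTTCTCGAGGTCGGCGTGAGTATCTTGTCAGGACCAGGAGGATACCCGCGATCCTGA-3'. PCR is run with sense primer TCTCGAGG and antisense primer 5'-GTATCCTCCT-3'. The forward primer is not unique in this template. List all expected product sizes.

The forward primer TCTCGAGG matches the top strand at positions 21–28, 124–131.
The reverse primer's reverse complement is AGGAGGATAC, matching at positions 157–166.
Each forward site pairs with the reverse site to give a product ending at position 166: sizes 146, 43 bp.

146 bp, 43 bp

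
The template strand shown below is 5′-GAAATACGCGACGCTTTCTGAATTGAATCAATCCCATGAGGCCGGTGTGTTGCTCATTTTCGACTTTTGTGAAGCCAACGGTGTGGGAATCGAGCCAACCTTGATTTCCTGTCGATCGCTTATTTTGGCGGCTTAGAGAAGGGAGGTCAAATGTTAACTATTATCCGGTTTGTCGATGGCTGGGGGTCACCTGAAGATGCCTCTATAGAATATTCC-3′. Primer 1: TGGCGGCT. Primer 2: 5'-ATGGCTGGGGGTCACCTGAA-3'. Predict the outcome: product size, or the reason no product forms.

Primer 1 (TGGCGGCT) matches the top strand at positions 126–133 (3' end points downstream).
Primer 2 (ATGGCTGGGGGTCACCTGAA) also matches the top strand directly, at positions 176–195 — its reverse complement TTCAGGTGACCCCCAGCCAT is not present.
Both primers anneal to the bottom strand with 3' ends pointing the same way, so neither can prime synthesis back toward the other.

No product — both primers anneal to the same strand and extend in the same direction.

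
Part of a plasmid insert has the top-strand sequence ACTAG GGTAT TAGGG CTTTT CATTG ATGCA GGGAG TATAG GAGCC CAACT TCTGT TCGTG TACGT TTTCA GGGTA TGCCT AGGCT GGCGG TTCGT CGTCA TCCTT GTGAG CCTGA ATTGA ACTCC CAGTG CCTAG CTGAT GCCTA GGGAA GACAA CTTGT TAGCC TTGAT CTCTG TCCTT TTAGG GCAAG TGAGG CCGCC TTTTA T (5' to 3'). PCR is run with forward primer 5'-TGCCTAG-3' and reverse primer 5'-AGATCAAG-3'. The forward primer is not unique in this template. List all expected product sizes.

The forward primer TGCCTAG matches the top strand at positions 76–82, 129–135, 140–146.
The reverse primer's reverse complement is CTTGATCT, matching at positions 165–172.
Each forward site pairs with the reverse site to give a product ending at position 172: sizes 97, 44, 33 bp.

97 bp, 44 bp, 33 bp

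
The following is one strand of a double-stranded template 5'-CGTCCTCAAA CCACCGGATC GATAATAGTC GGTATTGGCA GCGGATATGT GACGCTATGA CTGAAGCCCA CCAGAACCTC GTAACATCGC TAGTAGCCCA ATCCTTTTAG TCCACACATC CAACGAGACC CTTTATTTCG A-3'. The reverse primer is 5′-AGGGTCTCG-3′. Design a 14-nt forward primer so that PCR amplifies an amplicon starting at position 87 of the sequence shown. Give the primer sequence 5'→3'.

5'-TCGCTAGTAGCCCA-3'

The reverse primer's reverse complement CGAGACCCT matches the template at positions 124–132; the product starts at position 87.
The forward primer is identical to the top strand over positions 87–100: TCGCTAGTAGCCCA.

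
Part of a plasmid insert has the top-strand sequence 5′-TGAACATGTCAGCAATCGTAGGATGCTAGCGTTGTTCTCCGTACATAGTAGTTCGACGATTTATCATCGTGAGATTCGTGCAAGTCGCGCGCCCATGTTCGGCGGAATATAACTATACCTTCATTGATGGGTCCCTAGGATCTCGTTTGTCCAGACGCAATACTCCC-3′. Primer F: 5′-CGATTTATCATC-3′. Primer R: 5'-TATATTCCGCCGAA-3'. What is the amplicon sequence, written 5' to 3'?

5'-CGATTTATCATCGTGAGATTCGTGCAAGTCGCGCGCCCATGTTCGGCGGAATATA-3'

The forward primer matches the template at positions 57–68.
Taking the reverse complement of TATATTCCGCCGAA gives TTCGGCGGAATATA, found at positions 98–111 on the template; the primer anneals here to the top strand with its 3' end pointing upstream.
The product is the template from position 57 through 111 (55 bp).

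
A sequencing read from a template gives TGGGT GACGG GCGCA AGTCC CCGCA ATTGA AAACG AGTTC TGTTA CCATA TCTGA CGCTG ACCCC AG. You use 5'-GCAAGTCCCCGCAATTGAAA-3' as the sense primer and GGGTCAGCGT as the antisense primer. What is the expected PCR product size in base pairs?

52 bp

Scanning the template, GCAAGTCCCCGCAATTGAAA occurs at positions 13–32; this primer anneals to the bottom strand there with its 3' end pointing downstream.
Taking the reverse complement of GGGTCAGCGT gives ACGCTGACCC, found at positions 55–64 on the template; the primer anneals here to the top strand with its 3' end pointing upstream.
The product runs from position 13 to position 64, so its length is 64 − 13 + 1 = 52 bp.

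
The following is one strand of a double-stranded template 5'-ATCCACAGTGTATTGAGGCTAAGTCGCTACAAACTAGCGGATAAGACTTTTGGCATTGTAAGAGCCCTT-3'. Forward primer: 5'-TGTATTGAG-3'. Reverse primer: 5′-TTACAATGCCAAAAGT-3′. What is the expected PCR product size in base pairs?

53 bp

The forward primer matches the template at positions 9–17.
The reverse primer's reverse complement is ACTTTTGGCATTGTAA, which matches the template at positions 46–61.
Amplicon spans positions 9–61: 53 bp.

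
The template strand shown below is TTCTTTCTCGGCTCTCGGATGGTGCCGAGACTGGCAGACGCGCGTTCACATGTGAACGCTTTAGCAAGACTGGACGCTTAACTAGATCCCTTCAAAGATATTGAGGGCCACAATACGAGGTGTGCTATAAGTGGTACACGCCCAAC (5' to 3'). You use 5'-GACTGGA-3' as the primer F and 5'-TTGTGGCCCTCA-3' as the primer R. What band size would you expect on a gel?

46 bp

Forward primer GACTGGA is found on the top strand at positions 68–74.
The reverse primer's reverse complement is TGAGGGCCACAA, which matches the template at positions 102–113.
The product runs from position 68 to position 113, so its length is 113 − 68 + 1 = 46 bp.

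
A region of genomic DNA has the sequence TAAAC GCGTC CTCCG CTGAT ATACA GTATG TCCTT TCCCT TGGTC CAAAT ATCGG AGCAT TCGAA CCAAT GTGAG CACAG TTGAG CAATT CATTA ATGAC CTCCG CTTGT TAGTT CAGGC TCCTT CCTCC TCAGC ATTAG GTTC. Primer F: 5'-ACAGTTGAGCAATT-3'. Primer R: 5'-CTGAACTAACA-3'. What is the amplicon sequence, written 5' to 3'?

The forward primer matches the template at positions 77–90.
The reverse primer's reverse complement is TGTTAGTTCAG, which matches the template at positions 108–118.
The product is the template from position 77 through 118 (42 bp).

5'-ACAGTTGAGCAATTCATTAATGACCTCCGCTTGTTAGTTCAG-3'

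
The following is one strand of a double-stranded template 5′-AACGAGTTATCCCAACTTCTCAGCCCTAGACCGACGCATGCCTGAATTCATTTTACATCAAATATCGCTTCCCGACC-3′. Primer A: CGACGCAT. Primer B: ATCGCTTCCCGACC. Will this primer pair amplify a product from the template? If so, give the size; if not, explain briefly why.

Primer A (CGACGCAT) matches the top strand at positions 32–39 (3' end points downstream).
Primer B (ATCGCTTCCCGACC) also matches the top strand directly, at positions 64–77 — its reverse complement GGTCGGGAAGCGAT is not present.
Both primers anneal to the bottom strand with 3' ends pointing the same way, so neither can prime synthesis back toward the other.

No product — both primers anneal to the same strand and extend in the same direction.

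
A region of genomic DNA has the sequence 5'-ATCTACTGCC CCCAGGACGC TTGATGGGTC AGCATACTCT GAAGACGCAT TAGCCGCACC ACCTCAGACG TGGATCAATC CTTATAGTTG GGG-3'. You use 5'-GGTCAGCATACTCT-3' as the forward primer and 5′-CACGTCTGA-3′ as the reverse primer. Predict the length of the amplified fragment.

The forward primer matches the template at positions 27–40.
Taking the reverse complement of CACGTCTGA gives TCAGACGTG, found at positions 64–72 on the template; the primer anneals here to the top strand with its 3' end pointing upstream.
Amplicon spans positions 27–72: 46 bp.

46 bp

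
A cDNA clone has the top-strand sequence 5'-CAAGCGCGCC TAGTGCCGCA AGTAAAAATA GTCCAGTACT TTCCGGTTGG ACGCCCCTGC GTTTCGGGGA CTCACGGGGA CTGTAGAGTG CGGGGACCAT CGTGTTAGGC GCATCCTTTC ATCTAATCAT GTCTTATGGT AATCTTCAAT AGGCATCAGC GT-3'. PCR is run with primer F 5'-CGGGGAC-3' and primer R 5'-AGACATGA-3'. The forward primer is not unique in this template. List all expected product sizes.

The forward primer CGGGGAC matches the top strand at positions 65–71, 75–81, 91–97.
The reverse primer's reverse complement is TCATGTCT, matching at positions 127–134.
Each forward site pairs with the reverse site to give a product ending at position 134: sizes 70, 60, 44 bp.

70 bp, 60 bp, 44 bp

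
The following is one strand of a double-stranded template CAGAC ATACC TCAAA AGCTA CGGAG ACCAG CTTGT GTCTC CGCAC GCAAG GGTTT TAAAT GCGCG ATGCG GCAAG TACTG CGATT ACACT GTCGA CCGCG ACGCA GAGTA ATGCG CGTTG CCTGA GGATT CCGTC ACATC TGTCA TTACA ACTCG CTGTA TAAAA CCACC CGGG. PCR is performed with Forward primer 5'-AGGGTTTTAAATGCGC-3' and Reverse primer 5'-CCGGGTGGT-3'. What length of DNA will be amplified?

Forward primer AGGGTTTTAAATGCGC is found on the top strand at positions 49–64.
The reverse primer's reverse complement is ACCACCCGG, which matches the template at positions 165–173.
Amplicon spans positions 49–173: 125 bp.

125 bp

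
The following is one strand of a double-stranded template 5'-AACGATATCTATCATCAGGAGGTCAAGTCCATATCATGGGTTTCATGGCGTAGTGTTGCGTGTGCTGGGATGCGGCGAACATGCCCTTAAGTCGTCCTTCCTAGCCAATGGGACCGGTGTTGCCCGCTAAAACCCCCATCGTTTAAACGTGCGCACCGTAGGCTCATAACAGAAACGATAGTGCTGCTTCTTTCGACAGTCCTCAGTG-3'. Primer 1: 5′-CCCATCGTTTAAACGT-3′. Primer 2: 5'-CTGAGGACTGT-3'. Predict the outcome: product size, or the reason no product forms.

Primer 1 (CCCATCGTTTAAACGT) matches the top strand at positions 135–150; it acts as a forward primer.
Primer 2's reverse complement is ACAGTCCTCAG, matching the top strand at positions 196–206; it acts as a reverse primer.
The 3' ends face each other across positions 135–206, giving a 72 bp product.

Yes — a 72 bp product.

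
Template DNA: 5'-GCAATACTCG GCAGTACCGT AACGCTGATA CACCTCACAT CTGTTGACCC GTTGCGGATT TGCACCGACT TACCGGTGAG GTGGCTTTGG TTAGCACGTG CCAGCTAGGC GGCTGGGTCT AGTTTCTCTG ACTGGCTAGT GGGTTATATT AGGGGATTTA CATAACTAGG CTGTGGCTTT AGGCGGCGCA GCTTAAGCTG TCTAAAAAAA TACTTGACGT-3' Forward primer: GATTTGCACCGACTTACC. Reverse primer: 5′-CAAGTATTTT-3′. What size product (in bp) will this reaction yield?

160 bp

Scanning the template, GATTTGCACCGACTTACC occurs at positions 57–74; this primer anneals to the bottom strand there with its 3' end pointing downstream.
The reverse primer's reverse complement is AAAATACTTG, which matches the template at positions 207–216.
The product runs from position 57 to position 216, so its length is 216 − 57 + 1 = 160 bp.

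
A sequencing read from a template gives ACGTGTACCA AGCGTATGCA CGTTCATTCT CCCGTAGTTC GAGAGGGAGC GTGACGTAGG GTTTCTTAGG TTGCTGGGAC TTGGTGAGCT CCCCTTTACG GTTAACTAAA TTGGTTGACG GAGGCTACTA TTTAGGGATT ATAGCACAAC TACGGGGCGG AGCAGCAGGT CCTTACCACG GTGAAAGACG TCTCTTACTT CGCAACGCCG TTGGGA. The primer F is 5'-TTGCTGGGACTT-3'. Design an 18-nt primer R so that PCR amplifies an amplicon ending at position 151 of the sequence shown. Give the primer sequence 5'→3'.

The forward primer binds at positions 71–82; the product's 3' end on the top strand is position 151.
The reverse primer anneals to the top strand over positions 134–151, i.e. to AGGGATTATAGCACAACT.
Its sequence written 5'→3' is the reverse complement: AGTTGTGCTATAATCCCT.

5'-AGTTGTGCTATAATCCCT-3'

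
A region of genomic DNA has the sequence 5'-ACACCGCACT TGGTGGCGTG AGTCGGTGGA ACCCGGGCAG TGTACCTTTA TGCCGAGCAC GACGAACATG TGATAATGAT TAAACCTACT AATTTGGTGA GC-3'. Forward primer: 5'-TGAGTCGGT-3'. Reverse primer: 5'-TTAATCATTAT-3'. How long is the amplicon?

The forward primer matches the template at positions 19–27.
Taking the reverse complement of TTAATCATTAT gives ATAATGATTAA, found at positions 73–83 on the template; the primer anneals here to the top strand with its 3' end pointing upstream.
Amplicon spans positions 19–83: 65 bp.

65 bp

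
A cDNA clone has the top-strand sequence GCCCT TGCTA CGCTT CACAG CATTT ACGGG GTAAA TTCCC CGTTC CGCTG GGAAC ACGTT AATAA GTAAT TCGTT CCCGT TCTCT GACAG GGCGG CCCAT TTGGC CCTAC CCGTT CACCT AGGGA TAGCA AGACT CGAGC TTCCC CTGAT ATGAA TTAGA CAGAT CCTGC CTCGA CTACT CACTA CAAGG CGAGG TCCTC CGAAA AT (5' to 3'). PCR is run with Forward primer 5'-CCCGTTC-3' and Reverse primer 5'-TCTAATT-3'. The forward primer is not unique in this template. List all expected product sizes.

The forward primer CCCGTTC matches the top strand at positions 39–45, 76–82, 110–116.
The reverse primer's reverse complement is AATTAGA, matching at positions 154–160.
Each forward site pairs with the reverse site to give a product ending at position 160: sizes 122, 85, 51 bp.

122 bp, 85 bp, 51 bp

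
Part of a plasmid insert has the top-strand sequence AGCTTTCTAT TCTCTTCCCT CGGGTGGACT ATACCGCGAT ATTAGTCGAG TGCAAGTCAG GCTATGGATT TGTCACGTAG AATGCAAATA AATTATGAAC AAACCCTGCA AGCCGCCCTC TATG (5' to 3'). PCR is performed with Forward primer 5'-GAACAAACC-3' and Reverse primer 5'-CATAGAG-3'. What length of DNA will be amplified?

The forward primer matches the template at positions 97–105.
The reverse primer's reverse complement is CTCTATG, which matches the template at positions 118–124.
Product length = (reverse-primer end) − (forward-primer start) + 1 = 124 − 97 + 1 = 28 bp.

28 bp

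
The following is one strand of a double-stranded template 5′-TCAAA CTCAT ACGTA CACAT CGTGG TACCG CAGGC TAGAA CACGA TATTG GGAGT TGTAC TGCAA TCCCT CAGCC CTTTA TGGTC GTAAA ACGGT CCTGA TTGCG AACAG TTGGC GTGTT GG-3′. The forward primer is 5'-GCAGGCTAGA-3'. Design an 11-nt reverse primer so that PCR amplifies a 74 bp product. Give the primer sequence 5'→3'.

5'-CAATCAGGACC-3'

The forward primer binds at positions 30–39, so a 74 bp product ends at position 30 + 74 − 1 = 103.
The reverse primer anneals to the top strand over positions 93–103, i.e. to GGTCCTGATTG.
Its sequence written 5'→3' is the reverse complement: CAATCAGGACC.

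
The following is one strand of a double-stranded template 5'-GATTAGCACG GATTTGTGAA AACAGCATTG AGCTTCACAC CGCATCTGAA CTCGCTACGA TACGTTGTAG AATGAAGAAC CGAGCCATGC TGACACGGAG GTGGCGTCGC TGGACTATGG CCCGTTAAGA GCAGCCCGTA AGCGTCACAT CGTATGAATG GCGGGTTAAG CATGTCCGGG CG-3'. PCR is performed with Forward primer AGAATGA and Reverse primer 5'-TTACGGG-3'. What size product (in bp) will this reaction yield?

Forward primer AGAATGA is found on the top strand at positions 69–75.
The reverse primer's reverse complement is CCCGTAA, which matches the template at positions 135–141.
Amplicon spans positions 69–141: 73 bp.

73 bp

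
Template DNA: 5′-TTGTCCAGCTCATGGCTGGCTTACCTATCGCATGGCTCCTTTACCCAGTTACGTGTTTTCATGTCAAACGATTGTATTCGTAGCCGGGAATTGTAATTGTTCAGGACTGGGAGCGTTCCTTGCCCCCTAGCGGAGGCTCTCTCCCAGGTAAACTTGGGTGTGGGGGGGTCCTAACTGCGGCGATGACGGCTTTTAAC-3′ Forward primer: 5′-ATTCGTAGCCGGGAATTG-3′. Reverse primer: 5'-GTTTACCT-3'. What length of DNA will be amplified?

78 bp

Forward primer ATTCGTAGCCGGGAATTG is found on the top strand at positions 76–93.
Reverse complement of the reverse primer: AGGTAAAC. This occurs on the top strand at positions 146–153.
The product runs from position 76 to position 153, so its length is 153 − 76 + 1 = 78 bp.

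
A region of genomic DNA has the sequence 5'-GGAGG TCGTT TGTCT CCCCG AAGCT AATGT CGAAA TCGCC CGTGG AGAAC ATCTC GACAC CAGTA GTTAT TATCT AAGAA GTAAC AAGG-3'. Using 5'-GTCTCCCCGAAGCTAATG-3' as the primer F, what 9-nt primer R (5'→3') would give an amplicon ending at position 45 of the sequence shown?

5'-CCACGGGCG-3'

The forward primer binds at positions 12–29; the product's 3' end on the top strand is position 45.
The reverse primer anneals to the top strand over positions 37–45, i.e. to CGCCCGTGG.
Its sequence written 5'→3' is the reverse complement: CCACGGGCG.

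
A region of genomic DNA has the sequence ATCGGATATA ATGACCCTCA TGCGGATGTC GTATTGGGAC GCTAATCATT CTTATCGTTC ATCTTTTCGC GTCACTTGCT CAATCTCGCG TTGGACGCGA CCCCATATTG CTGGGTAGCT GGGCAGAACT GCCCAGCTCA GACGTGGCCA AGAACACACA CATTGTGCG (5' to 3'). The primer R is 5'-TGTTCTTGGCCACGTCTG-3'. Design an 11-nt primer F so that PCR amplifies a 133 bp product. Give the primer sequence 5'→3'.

5'-GGATGTCGTAT-3'

The reverse primer's reverse complement CAGACGTGGCCAAGAACA matches the template at positions 139–156, so the product ends at position 156.
A 133 bp product then starts at position 156 − 133 + 1 = 24.
The forward primer is identical to the top strand there: GGATGTCGTAT.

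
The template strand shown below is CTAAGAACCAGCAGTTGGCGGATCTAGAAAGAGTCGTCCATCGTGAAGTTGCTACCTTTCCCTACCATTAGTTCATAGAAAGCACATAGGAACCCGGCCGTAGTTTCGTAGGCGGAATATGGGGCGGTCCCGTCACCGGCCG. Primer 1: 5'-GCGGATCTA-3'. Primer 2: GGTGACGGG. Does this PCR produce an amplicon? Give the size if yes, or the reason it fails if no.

Primer 1 (GCGGATCTA) matches the top strand at positions 18–26; it acts as a forward primer.
Primer 2's reverse complement is CCCGTCACC, matching the top strand at positions 129–137; it acts as a reverse primer.
The 3' ends face each other across positions 18–137, giving a 120 bp product.

Yes — a 120 bp product.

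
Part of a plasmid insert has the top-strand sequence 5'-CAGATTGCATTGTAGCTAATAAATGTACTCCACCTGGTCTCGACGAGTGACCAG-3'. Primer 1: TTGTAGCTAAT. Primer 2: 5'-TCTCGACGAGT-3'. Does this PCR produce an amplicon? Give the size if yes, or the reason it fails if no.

No product — both primers anneal to the same strand and extend in the same direction.

Primer 1 (TTGTAGCTAAT) matches the top strand at positions 10–20 (3' end points downstream).
Primer 2 (TCTCGACGAGT) also matches the top strand directly, at positions 38–48 — its reverse complement ACTCGTCGAGA is not present.
Both primers anneal to the bottom strand with 3' ends pointing the same way, so neither can prime synthesis back toward the other.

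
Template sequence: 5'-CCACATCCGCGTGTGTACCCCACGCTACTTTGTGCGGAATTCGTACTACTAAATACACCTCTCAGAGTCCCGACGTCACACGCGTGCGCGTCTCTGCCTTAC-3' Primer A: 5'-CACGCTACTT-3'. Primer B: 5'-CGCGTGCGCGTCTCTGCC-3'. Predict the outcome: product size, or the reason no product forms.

Primer A (CACGCTACTT) matches the top strand at positions 21–30 (3' end points downstream).
Primer B (CGCGTGCGCGTCTCTGCC) also matches the top strand directly, at positions 81–98 — its reverse complement GGCAGAGACGCGCACGCG is not present.
Both primers anneal to the bottom strand with 3' ends pointing the same way, so neither can prime synthesis back toward the other.

No product — both primers anneal to the same strand and extend in the same direction.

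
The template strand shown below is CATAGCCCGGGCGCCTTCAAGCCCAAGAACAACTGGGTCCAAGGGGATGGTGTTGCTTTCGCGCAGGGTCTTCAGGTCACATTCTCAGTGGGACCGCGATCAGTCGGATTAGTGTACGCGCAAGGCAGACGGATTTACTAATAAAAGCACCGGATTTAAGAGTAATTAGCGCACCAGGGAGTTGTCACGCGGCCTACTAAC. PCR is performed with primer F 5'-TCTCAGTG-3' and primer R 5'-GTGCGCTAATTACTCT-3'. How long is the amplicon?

The forward primer matches the template at positions 83–90.
Taking the reverse complement of GTGCGCTAATTACTCT gives AGAGTAATTAGCGCAC, found at positions 159–174 on the template; the primer anneals here to the top strand with its 3' end pointing upstream.
Amplicon spans positions 83–174: 92 bp.

92 bp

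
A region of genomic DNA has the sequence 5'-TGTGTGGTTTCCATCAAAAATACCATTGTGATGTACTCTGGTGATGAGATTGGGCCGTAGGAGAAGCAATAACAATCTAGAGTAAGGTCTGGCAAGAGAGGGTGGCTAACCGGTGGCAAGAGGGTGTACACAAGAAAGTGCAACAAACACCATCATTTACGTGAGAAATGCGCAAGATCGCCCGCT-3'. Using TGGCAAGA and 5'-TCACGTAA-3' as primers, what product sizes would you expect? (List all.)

The forward primer TGGCAAGA matches the top strand at positions 90–97, 114–121.
The reverse primer's reverse complement is TTACGTGA, matching at positions 157–164.
Each forward site pairs with the reverse site to give a product ending at position 164: sizes 75, 51 bp.

75 bp, 51 bp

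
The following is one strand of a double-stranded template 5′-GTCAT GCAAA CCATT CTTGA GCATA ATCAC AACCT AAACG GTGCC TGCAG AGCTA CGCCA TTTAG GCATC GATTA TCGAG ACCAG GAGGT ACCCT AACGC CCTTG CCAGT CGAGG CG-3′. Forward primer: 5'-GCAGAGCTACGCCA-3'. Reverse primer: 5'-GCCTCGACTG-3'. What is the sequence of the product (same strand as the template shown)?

5'-GCAGAGCTACGCCATTTAGGCATCGATTATCGAGACCAGGAGGTACCCTAACGCCCTTGCCAGTCGAGGC-3'

The forward primer matches the template at positions 47–60.
The reverse primer's reverse complement is CAGTCGAGGC, which matches the template at positions 107–116.
The product is the template from position 47 through 116 (70 bp).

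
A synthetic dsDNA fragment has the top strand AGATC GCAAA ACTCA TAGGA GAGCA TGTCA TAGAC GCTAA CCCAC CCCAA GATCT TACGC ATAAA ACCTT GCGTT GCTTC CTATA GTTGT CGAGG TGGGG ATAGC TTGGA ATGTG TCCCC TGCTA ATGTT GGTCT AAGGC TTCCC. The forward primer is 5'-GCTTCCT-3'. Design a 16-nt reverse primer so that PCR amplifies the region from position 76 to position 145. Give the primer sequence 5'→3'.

5'-GGGAAGCCTTAGACCA-3'

The product's 3' end on the top strand is position 145.
The reverse primer anneals to the top strand over positions 130–145, i.e. to TGGTCTAAGGCTTCCC.
Its sequence written 5'→3' is the reverse complement: GGGAAGCCTTAGACCA.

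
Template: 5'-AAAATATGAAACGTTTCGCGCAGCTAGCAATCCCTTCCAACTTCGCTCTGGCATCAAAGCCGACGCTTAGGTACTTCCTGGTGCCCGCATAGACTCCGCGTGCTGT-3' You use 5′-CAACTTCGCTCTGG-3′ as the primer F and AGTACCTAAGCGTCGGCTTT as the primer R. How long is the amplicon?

The forward primer matches the template at positions 38–51.
Reverse complement of the reverse primer: AAAGCCGACGCTTAGGTACT. This occurs on the top strand at positions 56–75.
Product length = (reverse-primer end) − (forward-primer start) + 1 = 75 − 38 + 1 = 38 bp.

38 bp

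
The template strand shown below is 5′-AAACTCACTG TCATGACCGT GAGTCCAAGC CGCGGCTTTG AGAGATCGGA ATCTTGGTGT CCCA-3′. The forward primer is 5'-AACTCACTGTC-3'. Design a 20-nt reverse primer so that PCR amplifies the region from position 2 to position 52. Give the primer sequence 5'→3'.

5'-ATTCCGATCTCTCAAAGCCG-3'

The product's 3' end on the top strand is position 52.
The reverse primer anneals to the top strand over positions 33–52, i.e. to CGGCTTTGAGAGATCGGAAT.
Its sequence written 5'→3' is the reverse complement: ATTCCGATCTCTCAAAGCCG.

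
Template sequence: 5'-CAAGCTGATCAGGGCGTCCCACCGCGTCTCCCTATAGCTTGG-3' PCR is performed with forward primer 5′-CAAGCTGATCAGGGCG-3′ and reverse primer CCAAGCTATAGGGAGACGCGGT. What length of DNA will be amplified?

The forward primer matches the template at positions 1–16.
The reverse primer's reverse complement is ACCGCGTCTCCCTATAGCTTGG, which matches the template at positions 21–42.
Amplicon spans positions 1–42: 42 bp.

42 bp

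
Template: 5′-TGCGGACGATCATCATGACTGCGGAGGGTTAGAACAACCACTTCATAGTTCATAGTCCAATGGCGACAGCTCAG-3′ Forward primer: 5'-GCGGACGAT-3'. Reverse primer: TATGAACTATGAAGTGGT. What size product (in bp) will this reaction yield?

Forward primer GCGGACGAT is found on the top strand at positions 2–10.
The reverse primer's reverse complement is ACCACTTCATAGTTCATA, which matches the template at positions 37–54.
Amplicon spans positions 2–54: 53 bp.

53 bp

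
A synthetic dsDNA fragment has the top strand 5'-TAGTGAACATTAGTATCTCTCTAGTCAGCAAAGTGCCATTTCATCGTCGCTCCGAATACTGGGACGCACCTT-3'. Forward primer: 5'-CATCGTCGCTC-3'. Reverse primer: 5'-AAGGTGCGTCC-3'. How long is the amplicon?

31 bp

Scanning the template, CATCGTCGCTC occurs at positions 42–52; this primer anneals to the bottom strand there with its 3' end pointing downstream.
The reverse primer's reverse complement is GGACGCACCTT, which matches the template at positions 62–72.
Amplicon spans positions 42–72: 31 bp.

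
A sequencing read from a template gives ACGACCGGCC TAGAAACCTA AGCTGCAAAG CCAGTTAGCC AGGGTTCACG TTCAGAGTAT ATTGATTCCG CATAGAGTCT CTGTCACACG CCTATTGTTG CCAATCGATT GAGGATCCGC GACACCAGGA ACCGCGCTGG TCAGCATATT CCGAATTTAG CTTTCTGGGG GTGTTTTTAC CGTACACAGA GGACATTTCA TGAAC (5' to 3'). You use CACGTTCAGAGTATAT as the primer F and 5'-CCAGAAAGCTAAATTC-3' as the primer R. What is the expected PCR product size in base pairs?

122 bp

Scanning the template, CACGTTCAGAGTATAT occurs at positions 47–62; this primer anneals to the bottom strand there with its 3' end pointing downstream.
The reverse primer's reverse complement is GAATTTAGCTTTCTGG, which matches the template at positions 153–168.
Product length = (reverse-primer end) − (forward-primer start) + 1 = 168 − 47 + 1 = 122 bp.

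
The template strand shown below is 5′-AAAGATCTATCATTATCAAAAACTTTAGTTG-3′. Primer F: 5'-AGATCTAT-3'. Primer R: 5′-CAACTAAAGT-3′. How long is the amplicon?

Scanning the template, AGATCTAT occurs at positions 3–10; this primer anneals to the bottom strand there with its 3' end pointing downstream.
Reverse complement of the reverse primer: ACTTTAGTTG. This occurs on the top strand at positions 22–31.
Amplicon spans positions 3–31: 29 bp.

29 bp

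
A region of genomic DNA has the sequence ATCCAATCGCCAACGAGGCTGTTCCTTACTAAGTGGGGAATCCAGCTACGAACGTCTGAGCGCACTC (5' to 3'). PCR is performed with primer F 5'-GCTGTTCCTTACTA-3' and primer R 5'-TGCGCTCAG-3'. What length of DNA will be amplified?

The forward primer matches the template at positions 18–31.
Taking the reverse complement of TGCGCTCAG gives CTGAGCGCA, found at positions 56–64 on the template; the primer anneals here to the top strand with its 3' end pointing upstream.
Product length = (reverse-primer end) − (forward-primer start) + 1 = 64 − 18 + 1 = 47 bp.

47 bp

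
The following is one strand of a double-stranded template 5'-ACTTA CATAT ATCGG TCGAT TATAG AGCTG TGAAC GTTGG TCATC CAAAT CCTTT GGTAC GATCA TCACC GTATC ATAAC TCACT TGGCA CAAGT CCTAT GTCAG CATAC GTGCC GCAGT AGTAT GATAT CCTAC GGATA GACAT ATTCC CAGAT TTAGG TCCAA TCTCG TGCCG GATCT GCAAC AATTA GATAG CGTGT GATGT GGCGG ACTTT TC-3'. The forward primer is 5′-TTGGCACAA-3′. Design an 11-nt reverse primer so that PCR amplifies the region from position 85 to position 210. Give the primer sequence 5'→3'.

The product's 3' end on the top strand is position 210.
The reverse primer anneals to the top strand over positions 200–210, i.e. to TGATGTGGCGG.
Its sequence written 5'→3' is the reverse complement: CCGCCACATCA.

5'-CCGCCACATCA-3'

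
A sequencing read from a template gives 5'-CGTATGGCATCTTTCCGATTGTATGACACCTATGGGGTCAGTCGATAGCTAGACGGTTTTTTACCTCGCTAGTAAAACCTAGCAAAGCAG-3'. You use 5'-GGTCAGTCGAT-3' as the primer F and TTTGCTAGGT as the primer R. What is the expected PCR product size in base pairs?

51 bp

Scanning the template, GGTCAGTCGAT occurs at positions 36–46; this primer anneals to the bottom strand there with its 3' end pointing downstream.
The reverse primer's reverse complement is ACCTAGCAAA, which matches the template at positions 77–86.
Product length = (reverse-primer end) − (forward-primer start) + 1 = 86 − 36 + 1 = 51 bp.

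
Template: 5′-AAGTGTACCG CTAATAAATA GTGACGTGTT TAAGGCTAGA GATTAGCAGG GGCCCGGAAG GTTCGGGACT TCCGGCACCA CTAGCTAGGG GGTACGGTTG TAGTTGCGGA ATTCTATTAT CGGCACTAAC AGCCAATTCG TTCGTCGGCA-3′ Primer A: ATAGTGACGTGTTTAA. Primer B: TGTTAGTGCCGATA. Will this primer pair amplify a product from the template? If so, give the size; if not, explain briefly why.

Yes — a 114 bp product.

Primer A (ATAGTGACGTGTTTAA) matches the top strand at positions 18–33; it acts as a forward primer.
Primer B's reverse complement is TATCGGCACTAACA, matching the top strand at positions 118–131; it acts as a reverse primer.
The 3' ends face each other across positions 18–131, giving a 114 bp product.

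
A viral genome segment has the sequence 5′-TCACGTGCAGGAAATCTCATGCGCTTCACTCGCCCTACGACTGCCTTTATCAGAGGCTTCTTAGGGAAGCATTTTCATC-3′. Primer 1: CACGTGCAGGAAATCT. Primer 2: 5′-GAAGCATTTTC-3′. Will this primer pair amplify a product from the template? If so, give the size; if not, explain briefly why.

Primer 1 (CACGTGCAGGAAATCT) matches the top strand at positions 2–17 (3' end points downstream).
Primer 2 (GAAGCATTTTC) also matches the top strand directly, at positions 66–76 — its reverse complement GAAAATGCTTC is not present.
Both primers anneal to the bottom strand with 3' ends pointing the same way, so neither can prime synthesis back toward the other.

No product — both primers anneal to the same strand and extend in the same direction.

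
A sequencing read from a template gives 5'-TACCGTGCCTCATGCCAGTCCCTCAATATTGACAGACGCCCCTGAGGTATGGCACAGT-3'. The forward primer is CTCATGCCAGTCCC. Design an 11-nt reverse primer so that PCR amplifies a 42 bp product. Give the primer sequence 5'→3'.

The forward primer binds at positions 9–22, so a 42 bp product ends at position 9 + 42 − 1 = 50.
The reverse primer anneals to the top strand over positions 40–50, i.e. to CCCTGAGGTAT.
Its sequence written 5'→3' is the reverse complement: ATACCTCAGGG.

5'-ATACCTCAGGG-3'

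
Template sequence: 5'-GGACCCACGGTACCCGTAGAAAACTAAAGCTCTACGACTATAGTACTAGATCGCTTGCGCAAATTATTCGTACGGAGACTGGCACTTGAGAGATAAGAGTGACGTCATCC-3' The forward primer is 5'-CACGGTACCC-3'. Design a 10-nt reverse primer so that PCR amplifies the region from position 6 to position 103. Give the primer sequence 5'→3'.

5'-GTCACTCTTA-3'

The product's 3' end on the top strand is position 103.
The reverse primer anneals to the top strand over positions 94–103, i.e. to TAAGAGTGAC.
Its sequence written 5'→3' is the reverse complement: GTCACTCTTA.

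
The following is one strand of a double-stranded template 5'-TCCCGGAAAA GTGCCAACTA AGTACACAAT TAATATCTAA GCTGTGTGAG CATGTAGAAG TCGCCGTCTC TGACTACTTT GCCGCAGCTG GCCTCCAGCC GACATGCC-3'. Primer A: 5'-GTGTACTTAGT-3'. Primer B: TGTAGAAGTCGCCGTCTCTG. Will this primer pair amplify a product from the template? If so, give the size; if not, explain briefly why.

No product — the primers' 3' ends point away from each other.

Primer A (GTGTACTTAGT) has reverse complement ACTAAGTACAC, which matches the top strand at positions 17–27; primer A anneals to the top strand there with its 3' end pointing upstream toward position 17.
Primer B (TGTAGAAGTCGCCGTCTCTG) matches the top strand directly at positions 53–72; it anneals to the bottom strand with its 3' end pointing downstream toward position 72.
The 3' ends diverge (primer A extends toward position 1, primer B toward position 108), so the primers never converge on a shared product.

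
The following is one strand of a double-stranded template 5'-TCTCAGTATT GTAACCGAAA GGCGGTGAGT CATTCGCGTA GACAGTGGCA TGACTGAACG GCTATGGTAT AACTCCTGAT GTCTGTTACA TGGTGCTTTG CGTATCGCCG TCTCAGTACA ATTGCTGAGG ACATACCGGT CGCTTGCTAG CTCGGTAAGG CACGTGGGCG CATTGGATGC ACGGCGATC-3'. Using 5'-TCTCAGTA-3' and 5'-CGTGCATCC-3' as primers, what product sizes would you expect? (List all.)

183 bp, 73 bp

The forward primer TCTCAGTA matches the top strand at positions 1–8, 111–118.
The reverse primer's reverse complement is GGATGCACG, matching at positions 175–183.
Each forward site pairs with the reverse site to give a product ending at position 183: sizes 183, 73 bp.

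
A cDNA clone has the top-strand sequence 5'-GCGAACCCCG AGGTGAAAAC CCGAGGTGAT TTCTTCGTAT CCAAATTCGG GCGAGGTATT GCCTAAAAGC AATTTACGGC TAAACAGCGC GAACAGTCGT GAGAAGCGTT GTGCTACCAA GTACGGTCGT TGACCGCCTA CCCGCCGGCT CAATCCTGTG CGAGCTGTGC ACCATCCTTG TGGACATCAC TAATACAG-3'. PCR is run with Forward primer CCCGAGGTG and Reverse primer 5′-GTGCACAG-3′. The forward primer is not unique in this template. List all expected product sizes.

166 bp, 153 bp

The forward primer CCCGAGGTG matches the top strand at positions 7–15, 20–28.
The reverse primer's reverse complement is CTGTGCAC, matching at positions 165–172.
Each forward site pairs with the reverse site to give a product ending at position 172: sizes 166, 153 bp.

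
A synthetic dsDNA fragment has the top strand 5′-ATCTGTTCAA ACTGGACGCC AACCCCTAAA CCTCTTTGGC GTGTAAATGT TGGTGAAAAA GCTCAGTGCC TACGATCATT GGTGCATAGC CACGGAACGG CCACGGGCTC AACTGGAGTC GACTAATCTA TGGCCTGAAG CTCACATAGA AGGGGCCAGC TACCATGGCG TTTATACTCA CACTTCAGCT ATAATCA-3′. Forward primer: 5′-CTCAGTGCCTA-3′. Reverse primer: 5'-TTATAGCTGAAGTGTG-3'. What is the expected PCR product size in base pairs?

133 bp

Scanning the template, CTCAGTGCCTA occurs at positions 62–72; this primer anneals to the bottom strand there with its 3' end pointing downstream.
The reverse primer's reverse complement is CACACTTCAGCTATAA, which matches the template at positions 179–194.
Product length = (reverse-primer end) − (forward-primer start) + 1 = 194 − 62 + 1 = 133 bp.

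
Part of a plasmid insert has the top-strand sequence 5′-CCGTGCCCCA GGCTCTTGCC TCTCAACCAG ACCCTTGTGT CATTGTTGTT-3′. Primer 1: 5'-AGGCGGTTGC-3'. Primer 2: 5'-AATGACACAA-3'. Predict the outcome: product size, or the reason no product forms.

No product — primer 1 has no binding site in the template.

Primer 1 (AGGCGGTTGC) does not match the top strand, and its reverse complement GCAACCGCCT does not match either.
With no annealing site for primer 1, no amplification occurs.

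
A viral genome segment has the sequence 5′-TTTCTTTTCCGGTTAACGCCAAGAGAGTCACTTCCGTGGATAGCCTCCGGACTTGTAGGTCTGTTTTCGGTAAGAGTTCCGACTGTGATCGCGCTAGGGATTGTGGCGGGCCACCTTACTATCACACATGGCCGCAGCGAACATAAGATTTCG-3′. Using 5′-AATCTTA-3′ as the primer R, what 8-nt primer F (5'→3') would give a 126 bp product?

The reverse primer's reverse complement TAAGATT matches the template at positions 144–150, so the product ends at position 150.
A 126 bp product then starts at position 150 − 126 + 1 = 25.
The forward primer is identical to the top strand there: GAGTCACT.

5'-GAGTCACT-3'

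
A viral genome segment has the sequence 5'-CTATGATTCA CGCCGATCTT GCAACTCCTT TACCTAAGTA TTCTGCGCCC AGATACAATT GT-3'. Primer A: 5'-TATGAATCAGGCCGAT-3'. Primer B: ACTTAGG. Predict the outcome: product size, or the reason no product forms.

Primer A (TATGAATCAGGCCGAT) does not match the top strand, and its reverse complement ATCGGCCTGATTCATA does not match either.
With no annealing site for primer A, no amplification occurs.

No product — primer A has no binding site in the template.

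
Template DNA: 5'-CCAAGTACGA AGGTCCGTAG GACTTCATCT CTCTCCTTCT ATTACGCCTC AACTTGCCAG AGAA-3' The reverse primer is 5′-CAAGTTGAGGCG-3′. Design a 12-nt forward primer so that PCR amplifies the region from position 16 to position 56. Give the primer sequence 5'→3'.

The reverse primer's reverse complement CGCCTCAACTTG matches the template at positions 45–56; the product starts at position 16.
The forward primer is identical to the top strand over positions 16–27: CGTAGGACTTCA.

5'-CGTAGGACTTCA-3'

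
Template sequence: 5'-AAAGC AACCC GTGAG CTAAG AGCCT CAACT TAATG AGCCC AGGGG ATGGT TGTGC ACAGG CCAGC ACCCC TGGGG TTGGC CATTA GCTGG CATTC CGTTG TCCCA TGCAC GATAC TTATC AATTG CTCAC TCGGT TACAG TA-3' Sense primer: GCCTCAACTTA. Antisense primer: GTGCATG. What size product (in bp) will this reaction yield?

Forward primer GCCTCAACTTA is found on the top strand at positions 22–32.
Reverse complement of the reverse primer: CATGCAC. This occurs on the top strand at positions 104–110.
The product runs from position 22 to position 110, so its length is 110 − 22 + 1 = 89 bp.

89 bp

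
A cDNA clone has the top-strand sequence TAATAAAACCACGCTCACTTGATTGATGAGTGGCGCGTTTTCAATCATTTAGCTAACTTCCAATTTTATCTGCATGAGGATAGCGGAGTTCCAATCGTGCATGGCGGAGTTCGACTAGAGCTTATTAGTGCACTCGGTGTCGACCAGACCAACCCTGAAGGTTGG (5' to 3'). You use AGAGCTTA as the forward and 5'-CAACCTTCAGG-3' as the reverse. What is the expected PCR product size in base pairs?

48 bp

Scanning the template, AGAGCTTA occurs at positions 117–124; this primer anneals to the bottom strand there with its 3' end pointing downstream.
The reverse primer's reverse complement is CCTGAAGGTTG, which matches the template at positions 154–164.
Amplicon spans positions 117–164: 48 bp.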